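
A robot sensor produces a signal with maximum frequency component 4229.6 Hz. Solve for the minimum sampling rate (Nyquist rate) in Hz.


f_s,min = 2*f_max = 2*4229.6 = 8459.2000

8459.2000 Hz


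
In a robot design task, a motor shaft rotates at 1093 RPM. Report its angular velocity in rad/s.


omega = 1093 * 2*pi/60 = 114.4587

114.4587 rad/s


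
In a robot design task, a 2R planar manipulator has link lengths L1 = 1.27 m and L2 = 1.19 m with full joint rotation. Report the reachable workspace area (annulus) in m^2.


r_max = L1 + L2 = 2.4600, r_min = |L1 - L2| = 0.0800
A = pi*(r_max^2 - r_min^2) = pi*(6.0516 - 0.0064) = 18.9916

18.9916 m^2


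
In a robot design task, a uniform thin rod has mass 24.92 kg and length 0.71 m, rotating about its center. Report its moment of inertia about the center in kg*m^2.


I = (1/12)*m*L^2 = (1/12)*24.92*0.71^2 = 1.0468

1.0468 kg*m^2


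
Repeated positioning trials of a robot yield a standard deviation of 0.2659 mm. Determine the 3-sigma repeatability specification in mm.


repeatability = 3*sigma = 3*0.2659 = 0.7977

0.7977 mm


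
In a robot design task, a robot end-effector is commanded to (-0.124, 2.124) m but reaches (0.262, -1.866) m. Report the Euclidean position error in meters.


dx = 0.262 - (-0.124) = 0.3860, dy = -1.866 - (2.124) = -3.9900
err = sqrt(0.148996 + 15.920100) = 4.0086

4.0086 m


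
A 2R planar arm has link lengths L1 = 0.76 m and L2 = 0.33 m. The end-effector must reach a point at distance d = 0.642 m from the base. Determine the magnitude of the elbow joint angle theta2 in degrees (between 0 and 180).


cos(th2) = (d^2 - L1^2 - L2^2)/(2*L1*L2) = (0.642^2 - 0.76^2 - 0.33^2)/(2*0.76*0.33) = -0.54692185
th2 = acos(-0.54692185) = 123.1561 deg

123.1561 degrees


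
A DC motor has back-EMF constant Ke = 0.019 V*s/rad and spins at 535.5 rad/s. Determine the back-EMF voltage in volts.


V_emf = Ke * omega = 0.019*535.5 = 10.1745

10.1745 V


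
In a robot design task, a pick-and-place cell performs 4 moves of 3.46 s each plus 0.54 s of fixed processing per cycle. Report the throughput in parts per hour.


T_cycle = 4*3.46 + 0.54 = 14.3800 s
rate = 3600/T = 250.3477

250.3477 parts/hour


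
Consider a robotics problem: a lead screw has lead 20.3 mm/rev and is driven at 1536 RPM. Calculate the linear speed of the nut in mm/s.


v = lead * (RPM/60) = 20.3*1536/60 = 519.6800

519.6800 mm/s


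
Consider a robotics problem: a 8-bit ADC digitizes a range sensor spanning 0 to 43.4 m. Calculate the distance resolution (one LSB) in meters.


res = range / 2^n = 43.4/2^8 = 43.4/256 = 0.1695

0.1695 m


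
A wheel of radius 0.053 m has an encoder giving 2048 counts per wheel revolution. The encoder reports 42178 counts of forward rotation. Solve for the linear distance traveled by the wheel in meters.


revs = 42178/2048 = 20.594727
d = revs * 2*pi*r = 20.594727 * 2*pi*0.053 = 6.8582

6.8582 m


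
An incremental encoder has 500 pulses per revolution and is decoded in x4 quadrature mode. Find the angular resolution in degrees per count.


resolution = 360 / (PPR * 4) = 360 / 2000 = 0.1800

0.1800 degrees


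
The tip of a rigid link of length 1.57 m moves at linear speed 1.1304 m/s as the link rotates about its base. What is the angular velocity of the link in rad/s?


omega = v / L = 1.1304 / 1.57 = 0.7200

0.7200 rad/s


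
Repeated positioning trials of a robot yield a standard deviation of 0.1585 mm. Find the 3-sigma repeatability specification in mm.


repeatability = 3*sigma = 3*0.1585 = 0.4755

0.4755 mm


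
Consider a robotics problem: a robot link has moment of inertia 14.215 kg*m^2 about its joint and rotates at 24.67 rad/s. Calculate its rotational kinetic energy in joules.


KE = (1/2)*I*omega^2 = 0.5*14.215*24.67^2 = 4325.6878

4325.6878 J


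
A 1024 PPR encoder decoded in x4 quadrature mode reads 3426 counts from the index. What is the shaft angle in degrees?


angle = counts * 360 / (PPR*4) = 3426 * 360 / 4096 = 301.1133

301.1133 degrees


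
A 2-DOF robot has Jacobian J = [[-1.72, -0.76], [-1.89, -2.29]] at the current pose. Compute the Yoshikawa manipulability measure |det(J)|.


det(J) = -1.72*-2.29 - (-0.76)*(-1.89) = 2.5024
|det(J)| = 2.5024

2.5024


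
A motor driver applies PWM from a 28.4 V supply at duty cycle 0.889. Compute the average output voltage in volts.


V_avg = V_supply * D = 28.4*0.889 = 25.2476

25.2476 V


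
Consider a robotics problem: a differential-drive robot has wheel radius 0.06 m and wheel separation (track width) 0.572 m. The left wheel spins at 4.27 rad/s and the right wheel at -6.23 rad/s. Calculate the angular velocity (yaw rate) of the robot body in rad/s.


omega = r*(wR - wL)/L = 0.06*(-6.23 - (4.27))/0.572 = -1.1014

-1.1014 rad/s


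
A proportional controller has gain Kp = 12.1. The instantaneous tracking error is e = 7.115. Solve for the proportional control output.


u_P = Kp * e = 12.1 * 7.115 = 86.0915

86.0915


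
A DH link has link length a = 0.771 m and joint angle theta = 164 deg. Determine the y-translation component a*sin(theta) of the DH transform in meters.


a*sin(theta) = 0.771*sin(164 deg) = 0.2125

0.2125 m


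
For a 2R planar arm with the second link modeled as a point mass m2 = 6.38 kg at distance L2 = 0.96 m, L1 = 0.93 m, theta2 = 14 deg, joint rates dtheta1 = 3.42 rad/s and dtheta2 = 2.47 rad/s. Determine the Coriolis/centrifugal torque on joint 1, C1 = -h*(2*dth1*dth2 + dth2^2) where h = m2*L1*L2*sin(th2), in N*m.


h = m2*L1*L2*sin(th2) = 6.38*0.93*0.96*sin(14 deg) = 1.378003
C1 = -h*(2*3.42*2.47 + 2.47^2) = -1.378003*22.9957 = -31.6881

-31.6881 N*m


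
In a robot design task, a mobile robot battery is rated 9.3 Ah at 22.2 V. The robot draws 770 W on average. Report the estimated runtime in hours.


E = 9.3*22.2 = 206.4600 Wh
t = E/P = 206.4600/770 = 0.2681

0.2681 hours


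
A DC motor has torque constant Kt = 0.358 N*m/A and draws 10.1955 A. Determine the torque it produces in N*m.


tau = Kt * I = 0.358*10.1955 = 3.6500

3.6500 N*m


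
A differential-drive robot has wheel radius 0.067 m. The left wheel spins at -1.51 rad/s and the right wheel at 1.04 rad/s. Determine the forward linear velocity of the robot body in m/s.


v = r*(wR + wL)/2 = 0.067*(1.04 + -1.51)/2 = -0.0157

-0.0157 m/s


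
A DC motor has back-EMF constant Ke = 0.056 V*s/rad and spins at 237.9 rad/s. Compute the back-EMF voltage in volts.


V_emf = Ke * omega = 0.056*237.9 = 13.3224

13.3224 V


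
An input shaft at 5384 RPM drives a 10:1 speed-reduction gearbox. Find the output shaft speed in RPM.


omega_out = omega_in / N = 5384 / 10 = 538.4000

538.4000 RPM


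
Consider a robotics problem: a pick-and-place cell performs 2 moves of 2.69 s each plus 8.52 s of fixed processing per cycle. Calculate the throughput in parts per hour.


T_cycle = 2*2.69 + 8.52 = 13.9000 s
rate = 3600/T = 258.9928

258.9928 parts/hour


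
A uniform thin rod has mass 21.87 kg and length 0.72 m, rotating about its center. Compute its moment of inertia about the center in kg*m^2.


I = (1/12)*m*L^2 = (1/12)*21.87*0.72^2 = 0.9448

0.9448 kg*m^2


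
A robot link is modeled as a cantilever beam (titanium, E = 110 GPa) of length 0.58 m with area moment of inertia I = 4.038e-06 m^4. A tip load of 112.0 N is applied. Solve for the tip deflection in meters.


delta = F*L^3/(3*E*I) = 112.0*0.58^3/(3*1.100e+11*4.038e-06)
      = 21.852544/1332540 = 1.6399e-05

1.6399e-05 m


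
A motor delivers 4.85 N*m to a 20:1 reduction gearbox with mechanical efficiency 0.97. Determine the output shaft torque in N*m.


tau_out = tau_in * N * eta = 4.85 * 20 * 0.97 = 94.0900

94.0900 N*m


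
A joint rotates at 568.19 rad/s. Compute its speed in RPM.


RPM = 568.19 * 60/(2*pi) = 5425.8148

5425.8148 RPM


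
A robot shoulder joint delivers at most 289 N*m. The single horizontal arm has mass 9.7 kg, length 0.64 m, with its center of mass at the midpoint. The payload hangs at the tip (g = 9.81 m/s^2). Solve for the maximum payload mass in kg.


tau_arm = m_arm*g*(L/2) = 9.7*9.81*0.64/2 = 30.4502 N*m
tau_payload = tau_max - tau_arm = 289 - 30.4502 = 258.5498
m_payload = tau_payload / (g*L) = 258.5498 / (9.81*0.64) = 41.1808

41.1808 kg


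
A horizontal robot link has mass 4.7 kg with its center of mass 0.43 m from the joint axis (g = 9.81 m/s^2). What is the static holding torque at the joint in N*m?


tau = m*g*L = 4.7 * 9.81 * 0.43 = 19.8260

19.8260 N*m


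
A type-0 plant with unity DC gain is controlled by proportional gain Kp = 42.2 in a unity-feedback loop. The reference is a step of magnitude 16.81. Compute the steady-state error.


e_ss = R/(1 + Kp) = 16.81/(1 + 42.2) = 16.81/43.2000 = 0.3891

0.3891


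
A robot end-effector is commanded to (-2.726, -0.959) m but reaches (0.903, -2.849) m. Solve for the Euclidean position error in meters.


dx = 0.903 - (-2.726) = 3.6290, dy = -2.849 - (-0.959) = -1.8900
err = sqrt(13.169641 + 3.572100) = 4.0917

4.0917 m


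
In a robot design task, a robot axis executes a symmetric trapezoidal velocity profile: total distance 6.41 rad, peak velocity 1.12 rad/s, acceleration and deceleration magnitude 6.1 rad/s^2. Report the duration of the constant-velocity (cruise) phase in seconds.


t_acc = v/a = 0.183607 s, d_acc = v^2/(2a) = 0.102820 rad each
d_cruise = 6.41 - 2*0.102820 = 6.204360 rad
t_cruise = d_cruise/v = 6.204360/1.12 = 5.5396

5.5396 s


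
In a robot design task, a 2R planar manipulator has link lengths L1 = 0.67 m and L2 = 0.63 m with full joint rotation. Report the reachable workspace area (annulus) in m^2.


r_max = L1 + L2 = 1.3000, r_min = |L1 - L2| = 0.0400
A = pi*(r_max^2 - r_min^2) = pi*(1.6900 - 0.0016) = 5.3043

5.3043 m^2


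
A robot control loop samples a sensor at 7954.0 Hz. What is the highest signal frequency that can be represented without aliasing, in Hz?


f_max = f_s/2 = 7954.0/2 = 3977.0000

3977.0000 Hz


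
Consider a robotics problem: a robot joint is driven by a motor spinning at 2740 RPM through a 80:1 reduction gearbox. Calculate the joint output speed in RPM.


omega_joint = omega_motor / N = 2740 / 80 = 34.2500

34.2500 RPM


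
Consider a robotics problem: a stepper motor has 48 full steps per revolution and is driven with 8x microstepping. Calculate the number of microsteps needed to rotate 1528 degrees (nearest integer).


step_size = 360/(48*8) = 360/384 = 0.937500 deg
n = 1528/(360/384) = 1528*384/360 = 1629.8667 -> 1630

1630 steps


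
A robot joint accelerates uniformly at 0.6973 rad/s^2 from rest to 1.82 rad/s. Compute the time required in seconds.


t = delta_omega / alpha = 1.82 / 0.6973 = 2.6101

2.6101 s


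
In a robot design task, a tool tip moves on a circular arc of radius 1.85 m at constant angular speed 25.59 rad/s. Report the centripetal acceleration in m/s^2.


a_c = omega^2 * r = 25.59^2 * 1.85 = 1211.4690

1211.4690 m/s^2


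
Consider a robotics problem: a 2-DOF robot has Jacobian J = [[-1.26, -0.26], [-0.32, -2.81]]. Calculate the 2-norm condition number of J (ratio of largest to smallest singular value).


JJ^T eigenvalues: trace(JJ^T) = 9.6537, det(JJ^T) = det(J)^2 = 11.95361476
s_max^2 = (9.6537 + sqrt(45.37946465))/2 = 8.19506409
s_min^2 = (9.6537 - sqrt(45.37946465))/2 = 1.45863591
kappa = s_max/s_min = sqrt(8.19506409/1.45863591) = 2.3703

2.3703


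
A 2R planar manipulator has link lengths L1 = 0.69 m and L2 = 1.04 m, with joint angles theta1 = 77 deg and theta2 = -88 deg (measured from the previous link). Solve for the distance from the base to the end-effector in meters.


x = L1*cos(th1) + L2*cos(th1+th2) = 1.176108
y = L1*sin(th1) + L2*sin(th1+th2) = 0.473874
d = sqrt(x^2 + y^2) = sqrt(1.383230 + 0.224557) = 1.2680

1.2680 m


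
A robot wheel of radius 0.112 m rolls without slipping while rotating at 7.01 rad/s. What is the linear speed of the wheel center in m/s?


v = omega * r = 7.01 * 0.112 = 0.7851

0.7851 m/s


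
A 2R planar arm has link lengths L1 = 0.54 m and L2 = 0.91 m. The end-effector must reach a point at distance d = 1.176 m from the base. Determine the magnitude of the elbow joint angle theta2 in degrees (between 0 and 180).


cos(th2) = (d^2 - L1^2 - L2^2)/(2*L1*L2) = (1.176^2 - 0.54^2 - 0.91^2)/(2*0.54*0.91) = 0.26788360
th2 = acos(0.26788360) = 74.4616 deg

74.4616 degrees


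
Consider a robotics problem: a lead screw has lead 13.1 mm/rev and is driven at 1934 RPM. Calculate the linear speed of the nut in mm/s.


v = lead * (RPM/60) = 13.1*1934/60 = 422.2567

422.2567 mm/s


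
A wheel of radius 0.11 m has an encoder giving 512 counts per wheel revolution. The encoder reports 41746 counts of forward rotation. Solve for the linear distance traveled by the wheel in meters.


revs = 41746/512 = 81.535156
d = revs * 2*pi*r = 81.535156 * 2*pi*0.11 = 56.3531

56.3531 m


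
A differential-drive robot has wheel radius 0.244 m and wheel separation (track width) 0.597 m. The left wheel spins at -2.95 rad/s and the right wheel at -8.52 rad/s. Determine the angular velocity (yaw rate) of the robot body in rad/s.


omega = r*(wR - wL)/L = 0.244*(-8.52 - (-2.95))/0.597 = -2.2765

-2.2765 rad/s


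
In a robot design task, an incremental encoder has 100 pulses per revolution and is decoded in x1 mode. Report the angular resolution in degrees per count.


resolution = 360 / (PPR * 1) = 360 / 100 = 3.6000

3.6000 degrees


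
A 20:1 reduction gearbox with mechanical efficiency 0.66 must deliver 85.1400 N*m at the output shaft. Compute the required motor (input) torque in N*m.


tau_in = tau_out / (N * eta) = 85.1400 / (20 * 0.66) = 6.4500

6.4500 N*m


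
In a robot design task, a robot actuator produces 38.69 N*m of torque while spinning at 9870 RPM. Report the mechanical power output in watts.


omega = 9870 * 2*pi/60 = 1033.583983 rad/s
P = tau * omega = 38.69 * 1033.583983 = 39989.3643

39989.3643 W


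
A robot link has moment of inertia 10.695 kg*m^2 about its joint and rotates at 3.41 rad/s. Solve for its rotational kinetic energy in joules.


KE = (1/2)*I*omega^2 = 0.5*10.695*3.41^2 = 62.1813

62.1813 J


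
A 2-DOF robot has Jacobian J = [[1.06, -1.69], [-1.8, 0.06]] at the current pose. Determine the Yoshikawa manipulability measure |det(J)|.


det(J) = 1.06*0.06 - (-1.69)*(-1.8) = -2.9784
|det(J)| = 2.9784

2.9784


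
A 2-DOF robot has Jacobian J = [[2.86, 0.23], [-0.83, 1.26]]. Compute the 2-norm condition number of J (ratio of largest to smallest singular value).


JJ^T eigenvalues: trace(JJ^T) = 10.5090, det(JJ^T) = det(J)^2 = 14.39823025
s_max^2 = (10.5090 + sqrt(52.84616000))/2 = 8.88926822
s_min^2 = (10.5090 - sqrt(52.84616000))/2 = 1.61973178
kappa = s_max/s_min = sqrt(8.88926822/1.61973178) = 2.3427

2.3427


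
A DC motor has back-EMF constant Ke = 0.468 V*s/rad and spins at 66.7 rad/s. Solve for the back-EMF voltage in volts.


V_emf = Ke * omega = 0.468*66.7 = 31.2156

31.2156 V


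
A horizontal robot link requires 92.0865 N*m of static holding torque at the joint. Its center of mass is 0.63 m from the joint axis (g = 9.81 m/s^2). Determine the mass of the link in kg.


m = tau / (g*L) = 92.0865 / (9.81 * 0.63) = 14.9000

14.9000 kg


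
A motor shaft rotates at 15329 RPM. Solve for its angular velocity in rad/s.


omega = 15329 * 2*pi/60 = 1605.2491

1605.2491 rad/s


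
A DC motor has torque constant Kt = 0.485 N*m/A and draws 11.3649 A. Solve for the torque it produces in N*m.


tau = Kt * I = 0.485*11.3649 = 5.5120

5.5120 N*m


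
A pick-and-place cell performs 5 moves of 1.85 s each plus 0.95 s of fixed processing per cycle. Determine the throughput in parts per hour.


T_cycle = 5*1.85 + 0.95 = 10.2000 s
rate = 3600/T = 352.9412

352.9412 parts/hour


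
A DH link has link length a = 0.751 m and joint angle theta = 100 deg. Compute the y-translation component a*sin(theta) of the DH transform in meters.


a*sin(theta) = 0.751*sin(100 deg) = 0.7396

0.7396 m


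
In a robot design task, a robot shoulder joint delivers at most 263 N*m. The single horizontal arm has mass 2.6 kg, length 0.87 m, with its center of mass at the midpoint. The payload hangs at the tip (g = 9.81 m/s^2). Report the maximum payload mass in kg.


tau_arm = m_arm*g*(L/2) = 2.6*9.81*0.87/2 = 11.0951 N*m
tau_payload = tau_max - tau_arm = 263 - 11.0951 = 251.9049
m_payload = tau_payload / (g*L) = 251.9049 / (9.81*0.87) = 29.5154

29.5154 kg


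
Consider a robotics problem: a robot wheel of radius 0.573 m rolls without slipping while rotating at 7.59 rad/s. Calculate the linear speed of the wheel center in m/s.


v = omega * r = 7.59 * 0.573 = 4.3491

4.3491 m/s


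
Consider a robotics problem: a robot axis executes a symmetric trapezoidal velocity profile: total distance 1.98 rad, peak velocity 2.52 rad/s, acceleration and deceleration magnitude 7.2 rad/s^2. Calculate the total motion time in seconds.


t_acc = v/a = 2.52/7.2 = 0.350000 s
d_acc = v^2/(2a) = 0.441000 rad (each ramp)
d_cruise = 1.98 - 2*0.441000 = 1.098000 rad
t_cruise = 1.098000/2.52 = 0.435714 s
t_total = 2*0.350000 + 0.435714 = 1.1357

1.1357 s


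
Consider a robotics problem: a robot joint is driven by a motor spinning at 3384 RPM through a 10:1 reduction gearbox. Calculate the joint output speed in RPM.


omega_joint = omega_motor / N = 3384 / 10 = 338.4000

338.4000 RPM


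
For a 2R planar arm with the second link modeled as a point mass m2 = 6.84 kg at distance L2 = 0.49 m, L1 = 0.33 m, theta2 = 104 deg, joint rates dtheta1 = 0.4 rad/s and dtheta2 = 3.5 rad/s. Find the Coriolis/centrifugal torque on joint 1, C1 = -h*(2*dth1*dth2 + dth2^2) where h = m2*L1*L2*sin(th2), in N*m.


h = m2*L1*L2*sin(th2) = 6.84*0.33*0.49*sin(104 deg) = 1.073174
C1 = -h*(2*0.4*3.5 + 3.5^2) = -1.073174*15.0500 = -16.1513

-16.1513 N*m


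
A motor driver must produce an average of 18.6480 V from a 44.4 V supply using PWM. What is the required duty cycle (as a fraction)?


D = V_avg/V_supply = 18.6480/44.4 = 0.4200

0.4200


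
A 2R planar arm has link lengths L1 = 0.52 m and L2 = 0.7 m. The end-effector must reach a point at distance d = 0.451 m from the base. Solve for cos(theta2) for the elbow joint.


cos(th2) = (d^2 - L1^2 - L2^2)/(2*L1*L2) = (0.451^2 - 0.52^2 - 0.7^2)/(2*0.52*0.7) = -0.7651

-0.7651


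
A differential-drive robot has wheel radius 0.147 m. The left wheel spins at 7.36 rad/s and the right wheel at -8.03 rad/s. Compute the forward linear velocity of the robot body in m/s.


v = r*(wR + wL)/2 = 0.147*(-8.03 + 7.36)/2 = -0.0492

-0.0492 m/s


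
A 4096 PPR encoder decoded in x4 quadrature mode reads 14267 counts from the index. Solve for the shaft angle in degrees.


angle = counts * 360 / (PPR*4) = 14267 * 360 / 16384 = 313.4839

313.4839 degrees


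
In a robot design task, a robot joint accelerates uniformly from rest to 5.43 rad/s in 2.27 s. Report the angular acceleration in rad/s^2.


alpha = delta_omega / t = 5.43 / 2.27 = 2.3921

2.3921 rad/s^2


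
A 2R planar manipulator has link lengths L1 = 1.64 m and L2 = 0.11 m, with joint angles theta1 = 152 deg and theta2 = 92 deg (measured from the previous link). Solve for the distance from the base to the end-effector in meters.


x = L1*cos(th1) + L2*cos(th1+th2) = -1.496255
y = L1*sin(th1) + L2*sin(th1+th2) = 0.671066
d = sqrt(x^2 + y^2) = sqrt(2.238779 + 0.450330) = 1.6399

1.6399 m


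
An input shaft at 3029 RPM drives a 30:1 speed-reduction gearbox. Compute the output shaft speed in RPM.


omega_out = omega_in / N = 3029 / 30 = 100.9667

100.9667 RPM


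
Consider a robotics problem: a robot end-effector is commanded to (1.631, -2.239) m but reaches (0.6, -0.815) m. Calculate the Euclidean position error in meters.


dx = 0.6 - (1.631) = -1.0310, dy = -0.815 - (-2.239) = 1.4240
err = sqrt(1.062961 + 2.027776) = 1.7580

1.7580 m


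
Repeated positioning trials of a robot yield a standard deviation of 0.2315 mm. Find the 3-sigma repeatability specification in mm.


repeatability = 3*sigma = 3*0.2315 = 0.6945

0.6945 mm


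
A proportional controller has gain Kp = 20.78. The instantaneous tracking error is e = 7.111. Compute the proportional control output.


u_P = Kp * e = 20.78 * 7.111 = 147.7666

147.7666


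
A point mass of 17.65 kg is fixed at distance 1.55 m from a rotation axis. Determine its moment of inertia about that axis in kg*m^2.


I = m*r^2 = 17.65*1.55^2 = 42.4041

42.4041 kg*m^2


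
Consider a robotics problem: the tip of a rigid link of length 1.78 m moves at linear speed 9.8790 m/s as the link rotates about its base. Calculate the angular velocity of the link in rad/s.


omega = v / L = 9.8790 / 1.78 = 5.5500

5.5500 rad/s


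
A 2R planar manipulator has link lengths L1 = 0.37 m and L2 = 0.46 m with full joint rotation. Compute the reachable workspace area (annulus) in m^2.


r_max = L1 + L2 = 0.8300, r_min = |L1 - L2| = 0.0900
A = pi*(r_max^2 - r_min^2) = pi*(0.6889 - 0.0081) = 2.1388

2.1388 m^2


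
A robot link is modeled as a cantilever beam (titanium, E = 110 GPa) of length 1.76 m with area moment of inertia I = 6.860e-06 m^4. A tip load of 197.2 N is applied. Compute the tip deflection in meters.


delta = F*L^3/(3*E*I) = 197.2*1.76^3/(3*1.100e+11*6.860e-06)
      = 1075.0902272/2263800 = 4.7491e-04

4.7491e-04 m


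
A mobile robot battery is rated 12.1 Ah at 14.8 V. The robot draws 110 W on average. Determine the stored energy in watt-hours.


E = capacity * V = 12.1*14.8 = 179.0800

179.0800 Wh


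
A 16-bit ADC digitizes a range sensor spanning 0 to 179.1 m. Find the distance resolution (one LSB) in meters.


res = range / 2^n = 179.1/2^16 = 179.1/65536 = 0.0027

0.0027 m


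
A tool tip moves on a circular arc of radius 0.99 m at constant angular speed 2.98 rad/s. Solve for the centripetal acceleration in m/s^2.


a_c = omega^2 * r = 2.98^2 * 0.99 = 8.7916

8.7916 m/s^2


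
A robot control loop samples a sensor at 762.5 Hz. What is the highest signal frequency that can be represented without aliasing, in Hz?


f_max = f_s/2 = 762.5/2 = 381.2500

381.2500 Hz


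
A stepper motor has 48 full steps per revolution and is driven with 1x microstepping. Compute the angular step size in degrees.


step = 360/(48*1) = 360/48 = 7.5000

7.5000 degrees


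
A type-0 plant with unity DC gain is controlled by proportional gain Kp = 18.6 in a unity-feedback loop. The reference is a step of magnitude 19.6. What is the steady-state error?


e_ss = R/(1 + Kp) = 19.6/(1 + 18.6) = 19.6/19.6000 = 1.0000

1.0000


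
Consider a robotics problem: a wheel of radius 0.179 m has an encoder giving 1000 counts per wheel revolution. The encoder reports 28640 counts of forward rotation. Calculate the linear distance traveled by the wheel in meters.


revs = 28640/1000 = 28.640000
d = revs * 2*pi*r = 28.640000 * 2*pi*0.179 = 32.2111

32.2111 m


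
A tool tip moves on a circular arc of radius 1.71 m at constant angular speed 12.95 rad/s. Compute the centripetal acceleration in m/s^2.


a_c = omega^2 * r = 12.95^2 * 1.71 = 286.7713

286.7713 m/s^2


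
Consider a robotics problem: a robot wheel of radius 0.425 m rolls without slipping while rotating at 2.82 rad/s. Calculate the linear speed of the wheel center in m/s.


v = omega * r = 2.82 * 0.425 = 1.1985

1.1985 m/s


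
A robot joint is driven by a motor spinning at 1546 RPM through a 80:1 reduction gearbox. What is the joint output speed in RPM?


omega_joint = omega_motor / N = 1546 / 80 = 19.3250

19.3250 RPM


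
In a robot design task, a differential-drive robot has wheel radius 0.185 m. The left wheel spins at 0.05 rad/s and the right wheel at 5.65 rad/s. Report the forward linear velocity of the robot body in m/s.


v = r*(wR + wL)/2 = 0.185*(5.65 + 0.05)/2 = 0.5272

0.5272 m/s


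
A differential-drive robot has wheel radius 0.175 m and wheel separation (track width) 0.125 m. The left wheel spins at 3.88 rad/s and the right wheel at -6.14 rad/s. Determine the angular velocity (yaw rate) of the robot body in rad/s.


omega = r*(wR - wL)/L = 0.175*(-6.14 - (3.88))/0.125 = -14.0280

-14.0280 rad/s


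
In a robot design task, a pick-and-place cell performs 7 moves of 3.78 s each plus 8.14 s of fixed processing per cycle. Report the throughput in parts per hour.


T_cycle = 7*3.78 + 8.14 = 34.6000 s
rate = 3600/T = 104.0462

104.0462 parts/hour


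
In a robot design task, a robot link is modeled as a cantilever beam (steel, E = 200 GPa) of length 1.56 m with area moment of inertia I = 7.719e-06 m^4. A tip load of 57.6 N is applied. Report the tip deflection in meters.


delta = F*L^3/(3*E*I) = 57.6*1.56^3/(3*2.000e+11*7.719e-06)
      = 218.6735616/4631400 = 4.7215e-05

4.7215e-05 m


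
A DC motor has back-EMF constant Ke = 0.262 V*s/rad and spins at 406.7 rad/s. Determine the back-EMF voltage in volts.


V_emf = Ke * omega = 0.262*406.7 = 106.5554

106.5554 V


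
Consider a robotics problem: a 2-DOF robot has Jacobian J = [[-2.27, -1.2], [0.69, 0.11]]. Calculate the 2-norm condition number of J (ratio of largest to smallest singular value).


JJ^T eigenvalues: trace(JJ^T) = 7.0811, det(JJ^T) = det(J)^2 = 0.33443089
s_max^2 = (7.0811 + sqrt(48.80425365))/2 = 7.03355206
s_min^2 = (7.0811 - sqrt(48.80425365))/2 = 0.04754794
kappa = s_max/s_min = sqrt(7.03355206/0.04754794) = 12.1625

12.1625


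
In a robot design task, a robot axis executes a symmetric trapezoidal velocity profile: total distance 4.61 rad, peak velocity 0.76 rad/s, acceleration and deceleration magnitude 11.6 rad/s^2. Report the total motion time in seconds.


t_acc = v/a = 0.76/11.6 = 0.065517 s
d_acc = v^2/(2a) = 0.024897 rad (each ramp)
d_cruise = 4.61 - 2*0.024897 = 4.560206 rad
t_cruise = 4.560206/0.76 = 6.000271 s
t_total = 2*0.065517 + 6.000271 = 6.1313

6.1313 s


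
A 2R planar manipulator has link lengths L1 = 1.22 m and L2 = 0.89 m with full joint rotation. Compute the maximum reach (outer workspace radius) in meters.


r_max = L1 + L2 = 1.22 + 0.89 = 2.1100

2.1100 m


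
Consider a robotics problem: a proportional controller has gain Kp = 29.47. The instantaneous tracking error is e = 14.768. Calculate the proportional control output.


u_P = Kp * e = 29.47 * 14.768 = 435.2130

435.2130


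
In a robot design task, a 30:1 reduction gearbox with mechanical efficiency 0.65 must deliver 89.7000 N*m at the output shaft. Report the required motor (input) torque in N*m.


tau_in = tau_out / (N * eta) = 89.7000 / (30 * 0.65) = 4.6000

4.6000 N*m


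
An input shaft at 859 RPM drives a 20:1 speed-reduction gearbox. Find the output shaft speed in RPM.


omega_out = omega_in / N = 859 / 20 = 42.9500

42.9500 RPM


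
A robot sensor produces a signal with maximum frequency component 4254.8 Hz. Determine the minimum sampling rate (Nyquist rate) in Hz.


f_s,min = 2*f_max = 2*4254.8 = 8509.6000

8509.6000 Hz


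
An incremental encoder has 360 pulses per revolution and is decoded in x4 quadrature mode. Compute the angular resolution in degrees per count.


resolution = 360 / (PPR * 4) = 360 / 1440 = 0.2500

0.2500 degrees


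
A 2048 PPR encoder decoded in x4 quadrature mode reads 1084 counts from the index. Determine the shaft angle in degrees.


angle = counts * 360 / (PPR*4) = 1084 * 360 / 8192 = 47.6367

47.6367 degrees


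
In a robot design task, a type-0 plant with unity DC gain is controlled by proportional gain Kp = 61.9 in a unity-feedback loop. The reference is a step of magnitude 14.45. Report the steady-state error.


e_ss = R/(1 + Kp) = 14.45/(1 + 61.9) = 14.45/62.9000 = 0.2297

0.2297


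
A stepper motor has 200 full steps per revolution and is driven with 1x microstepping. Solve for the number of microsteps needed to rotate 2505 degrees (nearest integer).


step_size = 360/(200*1) = 360/200 = 1.800000 deg
n = 2505/(360/200) = 2505*200/360 = 1391.6667 -> 1392

1392 steps


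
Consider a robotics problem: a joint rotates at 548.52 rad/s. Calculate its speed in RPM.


RPM = 548.52 * 60/(2*pi) = 5237.9802

5237.9802 RPM


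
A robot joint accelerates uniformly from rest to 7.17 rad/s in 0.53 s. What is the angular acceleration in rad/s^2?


alpha = delta_omega / t = 7.17 / 0.53 = 13.5283

13.5283 rad/s^2


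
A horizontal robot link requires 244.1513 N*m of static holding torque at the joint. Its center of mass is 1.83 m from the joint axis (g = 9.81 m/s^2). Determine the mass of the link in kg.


m = tau / (g*L) = 244.1513 / (9.81 * 1.83) = 13.6000

13.6000 kg


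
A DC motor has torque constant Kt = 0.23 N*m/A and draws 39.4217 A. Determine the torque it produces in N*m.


tau = Kt * I = 0.23*39.4217 = 9.0670

9.0670 N*m


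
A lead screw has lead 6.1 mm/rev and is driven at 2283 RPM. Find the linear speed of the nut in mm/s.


v = lead * (RPM/60) = 6.1*2283/60 = 232.1050

232.1050 mm/s


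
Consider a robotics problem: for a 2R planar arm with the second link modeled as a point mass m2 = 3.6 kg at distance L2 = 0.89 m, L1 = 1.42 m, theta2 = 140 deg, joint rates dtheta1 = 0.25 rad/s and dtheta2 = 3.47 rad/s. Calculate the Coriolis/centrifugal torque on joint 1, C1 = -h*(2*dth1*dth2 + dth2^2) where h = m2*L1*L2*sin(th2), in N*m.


h = m2*L1*L2*sin(th2) = 3.6*1.42*0.89*sin(140 deg) = 2.924478
C1 = -h*(2*0.25*3.47 + 3.47^2) = -2.924478*13.7759 = -40.2873

-40.2873 N*m


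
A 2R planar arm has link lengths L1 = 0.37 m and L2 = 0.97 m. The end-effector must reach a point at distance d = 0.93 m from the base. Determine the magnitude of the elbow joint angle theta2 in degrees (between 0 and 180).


cos(th2) = (d^2 - L1^2 - L2^2)/(2*L1*L2) = (0.93^2 - 0.37^2 - 0.97^2)/(2*0.37*0.97) = -0.29660072
th2 = acos(-0.29660072) = 107.2535 deg

107.2535 degrees


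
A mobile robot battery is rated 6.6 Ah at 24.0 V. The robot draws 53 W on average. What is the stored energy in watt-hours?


E = capacity * V = 6.6*24.0 = 158.4000

158.4000 Wh


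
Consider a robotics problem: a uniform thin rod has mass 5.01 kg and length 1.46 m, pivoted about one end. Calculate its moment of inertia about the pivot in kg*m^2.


I = (1/3)*m*L^2 = (1/3)*5.01*1.46^2 = 3.5598

3.5598 kg*m^2


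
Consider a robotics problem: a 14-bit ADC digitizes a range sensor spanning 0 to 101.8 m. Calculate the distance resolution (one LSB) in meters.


res = range / 2^n = 101.8/2^14 = 101.8/16384 = 0.0062

0.0062 m


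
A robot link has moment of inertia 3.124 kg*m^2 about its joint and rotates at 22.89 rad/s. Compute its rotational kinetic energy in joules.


KE = (1/2)*I*omega^2 = 0.5*3.124*22.89^2 = 818.4132

818.4132 J


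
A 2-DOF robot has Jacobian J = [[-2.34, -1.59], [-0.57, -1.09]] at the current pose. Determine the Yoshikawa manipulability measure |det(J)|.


det(J) = -2.34*-1.09 - (-1.59)*(-0.57) = 1.6443
|det(J)| = 1.6443

1.6443


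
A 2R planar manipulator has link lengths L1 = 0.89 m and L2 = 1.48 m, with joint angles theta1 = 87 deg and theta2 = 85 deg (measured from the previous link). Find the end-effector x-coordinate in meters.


x = L1*cos(th1) + L2*cos(th1+th2) = 0.89*cos(87 deg) + 1.48*cos(172 deg) = -1.4190

-1.4190 m


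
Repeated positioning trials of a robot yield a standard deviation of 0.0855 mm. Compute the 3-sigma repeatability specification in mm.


repeatability = 3*sigma = 3*0.0855 = 0.2565

0.2565 mm


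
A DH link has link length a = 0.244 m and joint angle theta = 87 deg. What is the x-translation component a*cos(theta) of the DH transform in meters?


a*cos(theta) = 0.244*cos(87 deg) = 0.0128

0.0128 m


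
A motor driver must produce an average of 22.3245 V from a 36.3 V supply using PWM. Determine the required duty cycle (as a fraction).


D = V_avg/V_supply = 22.3245/36.3 = 0.6150

0.6150


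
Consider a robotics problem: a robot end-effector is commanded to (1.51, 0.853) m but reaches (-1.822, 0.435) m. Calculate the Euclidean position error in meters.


dx = -1.822 - (1.51) = -3.3320, dy = 0.435 - (0.853) = -0.4180
err = sqrt(11.102224 + 0.174724) = 3.3581

3.3581 m


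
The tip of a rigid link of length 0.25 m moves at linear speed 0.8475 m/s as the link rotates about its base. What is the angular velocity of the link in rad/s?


omega = v / L = 0.8475 / 0.25 = 3.3900

3.3900 rad/s


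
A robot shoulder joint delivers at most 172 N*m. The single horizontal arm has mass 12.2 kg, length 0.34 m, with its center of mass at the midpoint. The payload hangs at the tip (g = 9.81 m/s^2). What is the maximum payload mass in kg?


tau_arm = m_arm*g*(L/2) = 12.2*9.81*0.34/2 = 20.3459 N*m
tau_payload = tau_max - tau_arm = 172 - 20.3459 = 151.6541
m_payload = tau_payload / (g*L) = 151.6541 / (9.81*0.34) = 45.4680

45.4680 kg


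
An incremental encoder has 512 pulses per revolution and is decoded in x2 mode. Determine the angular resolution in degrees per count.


resolution = 360 / (PPR * 2) = 360 / 1024 = 0.3516

0.3516 degrees


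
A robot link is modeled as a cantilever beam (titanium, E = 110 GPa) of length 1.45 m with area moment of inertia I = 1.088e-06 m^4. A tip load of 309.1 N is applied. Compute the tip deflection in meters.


delta = F*L^3/(3*E*I) = 309.1*1.45^3/(3*1.100e+11*1.088e-06)
      = 942.3299875/359040 = 0.0026

0.0026 m


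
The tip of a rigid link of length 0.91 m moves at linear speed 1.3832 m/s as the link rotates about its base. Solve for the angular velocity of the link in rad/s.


omega = v / L = 1.3832 / 0.91 = 1.5200

1.5200 rad/s


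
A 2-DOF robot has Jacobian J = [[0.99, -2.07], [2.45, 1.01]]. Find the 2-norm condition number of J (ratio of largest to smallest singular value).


JJ^T eigenvalues: trace(JJ^T) = 12.2876, det(JJ^T) = det(J)^2 = 36.86189796
s_max^2 = (12.2876 + sqrt(3.53752192))/2 = 7.08421506
s_min^2 = (12.2876 - sqrt(3.53752192))/2 = 5.20338494
kappa = s_max/s_min = sqrt(7.08421506/5.20338494) = 1.1668

1.1668


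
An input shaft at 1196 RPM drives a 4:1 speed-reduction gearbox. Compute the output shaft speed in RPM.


omega_out = omega_in / N = 1196 / 4 = 299.0000

299.0000 RPM


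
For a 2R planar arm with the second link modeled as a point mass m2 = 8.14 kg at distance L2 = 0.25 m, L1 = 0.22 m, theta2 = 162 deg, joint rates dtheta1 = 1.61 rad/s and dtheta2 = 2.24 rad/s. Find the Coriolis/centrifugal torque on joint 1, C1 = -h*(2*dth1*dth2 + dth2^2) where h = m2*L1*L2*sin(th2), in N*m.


h = m2*L1*L2*sin(th2) = 8.14*0.22*0.25*sin(162 deg) = 0.138347
C1 = -h*(2*1.61*2.24 + 2.24^2) = -0.138347*12.2304 = -1.6920

-1.6920 N*m


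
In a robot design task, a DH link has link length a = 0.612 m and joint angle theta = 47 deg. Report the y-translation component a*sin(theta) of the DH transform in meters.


a*sin(theta) = 0.612*sin(47 deg) = 0.4476

0.4476 m


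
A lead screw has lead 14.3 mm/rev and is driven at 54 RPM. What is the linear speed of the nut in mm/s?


v = lead * (RPM/60) = 14.3*54/60 = 12.8700

12.8700 mm/s


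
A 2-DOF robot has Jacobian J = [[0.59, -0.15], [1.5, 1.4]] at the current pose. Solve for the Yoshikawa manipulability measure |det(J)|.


det(J) = 0.59*1.4 - (-0.15)*(1.5) = 1.0510
|det(J)| = 1.0510

1.0510


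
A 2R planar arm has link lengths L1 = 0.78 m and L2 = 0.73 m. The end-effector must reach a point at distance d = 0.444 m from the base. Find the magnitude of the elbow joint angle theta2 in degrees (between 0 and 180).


cos(th2) = (d^2 - L1^2 - L2^2)/(2*L1*L2) = (0.444^2 - 0.78^2 - 0.73^2)/(2*0.78*0.73) = -0.82908676
th2 = acos(-0.82908676) = 146.0050 deg

146.0050 degrees


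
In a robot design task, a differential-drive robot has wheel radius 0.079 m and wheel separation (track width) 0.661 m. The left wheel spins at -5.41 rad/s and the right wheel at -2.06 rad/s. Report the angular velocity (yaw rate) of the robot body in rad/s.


omega = r*(wR - wL)/L = 0.079*(-2.06 - (-5.41))/0.661 = 0.4004

0.4004 rad/s


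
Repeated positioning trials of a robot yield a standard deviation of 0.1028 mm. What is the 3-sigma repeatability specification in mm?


repeatability = 3*sigma = 3*0.1028 = 0.3084

0.3084 mm


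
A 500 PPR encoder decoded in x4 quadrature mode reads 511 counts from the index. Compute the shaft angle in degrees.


angle = counts * 360 / (PPR*4) = 511 * 360 / 2000 = 91.9800

91.9800 degrees


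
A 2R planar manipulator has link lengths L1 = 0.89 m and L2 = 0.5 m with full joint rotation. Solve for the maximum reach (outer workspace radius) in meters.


r_max = L1 + L2 = 0.89 + 0.5 = 1.3900

1.3900 m


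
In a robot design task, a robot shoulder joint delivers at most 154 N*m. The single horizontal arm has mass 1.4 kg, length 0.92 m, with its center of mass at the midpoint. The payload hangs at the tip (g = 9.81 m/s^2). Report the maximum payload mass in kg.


tau_arm = m_arm*g*(L/2) = 1.4*9.81*0.92/2 = 6.3176 N*m
tau_payload = tau_max - tau_arm = 154 - 6.3176 = 147.6824
m_payload = tau_payload / (g*L) = 147.6824 / (9.81*0.92) = 16.3633

16.3633 kg


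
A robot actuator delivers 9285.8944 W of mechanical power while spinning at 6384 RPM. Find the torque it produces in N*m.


omega = 6384 * 2*pi/60 = 668.530917 rad/s
tau = P / omega = 9285.8944 / 668.530917 = 13.8900

13.8900 N*m


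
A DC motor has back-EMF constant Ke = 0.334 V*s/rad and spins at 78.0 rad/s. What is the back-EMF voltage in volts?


V_emf = Ke * omega = 0.334*78.0 = 26.0520

26.0520 V


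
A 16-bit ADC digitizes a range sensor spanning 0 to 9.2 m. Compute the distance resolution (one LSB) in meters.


res = range / 2^n = 9.2/2^16 = 9.2/65536 = 1.4038e-04

1.4038e-04 m


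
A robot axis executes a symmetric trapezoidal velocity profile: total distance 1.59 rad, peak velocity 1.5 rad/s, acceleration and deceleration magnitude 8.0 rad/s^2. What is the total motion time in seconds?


t_acc = v/a = 1.5/8.0 = 0.187500 s
d_acc = v^2/(2a) = 0.140625 rad (each ramp)
d_cruise = 1.59 - 2*0.140625 = 1.308750 rad
t_cruise = 1.308750/1.5 = 0.872500 s
t_total = 2*0.187500 + 0.872500 = 1.2475

1.2475 s


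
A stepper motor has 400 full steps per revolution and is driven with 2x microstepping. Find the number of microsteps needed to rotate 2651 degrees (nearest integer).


step_size = 360/(400*2) = 360/800 = 0.450000 deg
n = 2651/(360/800) = 2651*800/360 = 5891.1111 -> 5891

5891 steps


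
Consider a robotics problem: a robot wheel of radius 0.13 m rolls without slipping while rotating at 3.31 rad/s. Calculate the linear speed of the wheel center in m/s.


v = omega * r = 3.31 * 0.13 = 0.4303

0.4303 m/s


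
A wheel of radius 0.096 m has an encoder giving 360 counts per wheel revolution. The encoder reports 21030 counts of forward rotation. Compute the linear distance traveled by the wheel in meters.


revs = 21030/360 = 58.416667
d = revs * 2*pi*r = 58.416667 * 2*pi*0.096 = 35.2361

35.2361 m


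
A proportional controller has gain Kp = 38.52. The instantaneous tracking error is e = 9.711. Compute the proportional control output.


u_P = Kp * e = 38.52 * 9.711 = 374.0677

374.0677


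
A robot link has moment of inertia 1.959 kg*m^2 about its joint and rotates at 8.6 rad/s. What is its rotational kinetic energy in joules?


KE = (1/2)*I*omega^2 = 0.5*1.959*8.6^2 = 72.4438

72.4438 J


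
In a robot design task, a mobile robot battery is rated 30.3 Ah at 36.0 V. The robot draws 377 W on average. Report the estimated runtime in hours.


E = 30.3*36.0 = 1090.8000 Wh
t = E/P = 1090.8000/377 = 2.8934

2.8934 hours


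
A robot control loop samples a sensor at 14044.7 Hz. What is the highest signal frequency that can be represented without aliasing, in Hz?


f_max = f_s/2 = 14044.7/2 = 7022.3500

7022.3500 Hz
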